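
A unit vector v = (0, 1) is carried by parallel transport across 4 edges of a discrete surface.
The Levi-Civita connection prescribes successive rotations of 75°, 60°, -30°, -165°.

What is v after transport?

Total rotation: 75° + 60° + (-30°) + (-165°) = -60°. Final vector: (0.8660, 0.5000)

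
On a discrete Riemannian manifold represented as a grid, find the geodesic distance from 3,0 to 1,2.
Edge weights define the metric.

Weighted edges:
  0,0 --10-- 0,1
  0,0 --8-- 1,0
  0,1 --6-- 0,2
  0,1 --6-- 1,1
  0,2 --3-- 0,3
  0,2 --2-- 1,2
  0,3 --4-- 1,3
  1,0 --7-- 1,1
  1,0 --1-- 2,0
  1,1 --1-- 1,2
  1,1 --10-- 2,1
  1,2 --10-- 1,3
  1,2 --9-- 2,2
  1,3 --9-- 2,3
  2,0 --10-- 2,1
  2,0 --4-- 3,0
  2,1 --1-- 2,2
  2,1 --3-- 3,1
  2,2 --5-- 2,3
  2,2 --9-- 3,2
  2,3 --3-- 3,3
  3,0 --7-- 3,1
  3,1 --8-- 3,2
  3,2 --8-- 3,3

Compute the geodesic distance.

Shortest path: 3,0 → 2,0 → 1,0 → 1,1 → 1,2, total weight = 13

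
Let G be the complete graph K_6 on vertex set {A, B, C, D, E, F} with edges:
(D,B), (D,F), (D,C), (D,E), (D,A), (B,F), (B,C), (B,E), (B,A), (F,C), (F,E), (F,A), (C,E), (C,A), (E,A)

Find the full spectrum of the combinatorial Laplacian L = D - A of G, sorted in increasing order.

For the complete graph K_n, L = nI − J (J = all-ones matrix). J has eigenvalues n (once, eigenvector 𝟙) and 0 (multiplicity n−1), so L has eigenvalues 0 (once) and n (multiplicity n−1). Here n = 6: eigenvalue 0 once and 6 with multiplicity 5.
Laplacian eigenvalues (increasing order): [0.0, 6.0, 6.0, 6.0, 6.0, 6.0]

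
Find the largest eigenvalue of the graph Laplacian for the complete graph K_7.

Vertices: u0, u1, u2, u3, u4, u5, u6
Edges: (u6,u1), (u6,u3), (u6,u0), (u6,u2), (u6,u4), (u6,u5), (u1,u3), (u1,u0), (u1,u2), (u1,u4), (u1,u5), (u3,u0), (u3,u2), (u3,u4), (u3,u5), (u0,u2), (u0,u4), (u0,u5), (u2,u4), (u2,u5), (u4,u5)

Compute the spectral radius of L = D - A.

For the complete graph K_n, L = nI − J (J = all-ones matrix). J has eigenvalues n (once, eigenvector 𝟙) and 0 (multiplicity n−1), so L has eigenvalues 0 (once) and n (multiplicity n−1). Here n = 7: eigenvalue 0 once and 7 with multiplicity 6.
Laplacian eigenvalues: [0.0, 7.0, 7.0, 7.0, 7.0, 7.0, 7.0]. Largest eigenvalue (spectral radius) = 7.0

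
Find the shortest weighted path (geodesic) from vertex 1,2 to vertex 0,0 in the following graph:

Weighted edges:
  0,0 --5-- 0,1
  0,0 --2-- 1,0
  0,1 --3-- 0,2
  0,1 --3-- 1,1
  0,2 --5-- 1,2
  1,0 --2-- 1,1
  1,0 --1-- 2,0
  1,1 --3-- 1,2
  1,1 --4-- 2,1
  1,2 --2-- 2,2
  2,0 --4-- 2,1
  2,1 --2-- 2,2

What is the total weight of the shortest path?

Shortest path: 1,2 → 1,1 → 1,0 → 0,0, total weight = 7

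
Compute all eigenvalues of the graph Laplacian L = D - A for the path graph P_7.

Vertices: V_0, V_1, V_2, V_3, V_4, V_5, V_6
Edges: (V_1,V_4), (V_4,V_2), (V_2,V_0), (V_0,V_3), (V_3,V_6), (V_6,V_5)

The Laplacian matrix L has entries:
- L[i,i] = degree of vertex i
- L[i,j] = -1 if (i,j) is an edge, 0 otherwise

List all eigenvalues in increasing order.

The path graph P_n has Laplacian eigenvalues λ_k = 2 − 2cos(kπ/n), k = 0, 1, …, n−1. Here n = 7:
k=0: 2 − 2cos(0) = 0.0; k=1: 2 − 2cos(π/7) = 0.1981; k=2: 2 − 2cos(2π/7) = 0.753; k=3: 2 − 2cos(3π/7) = 1.555; k=4: 2 − 2cos(4π/7) = 2.445; k=5: 2 − 2cos(5π/7) = 3.247; k=6: 2 − 2cos(6π/7) = 3.8019.
Laplacian eigenvalues (increasing order): [0.0, 0.1981, 0.753, 1.555, 2.445, 3.247, 3.8019]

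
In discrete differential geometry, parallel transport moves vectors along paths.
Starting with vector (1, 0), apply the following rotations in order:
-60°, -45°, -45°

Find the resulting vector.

Total rotation: (-60°) + (-45°) + (-45°) = -150°. Final vector: (-0.8660, -0.5000)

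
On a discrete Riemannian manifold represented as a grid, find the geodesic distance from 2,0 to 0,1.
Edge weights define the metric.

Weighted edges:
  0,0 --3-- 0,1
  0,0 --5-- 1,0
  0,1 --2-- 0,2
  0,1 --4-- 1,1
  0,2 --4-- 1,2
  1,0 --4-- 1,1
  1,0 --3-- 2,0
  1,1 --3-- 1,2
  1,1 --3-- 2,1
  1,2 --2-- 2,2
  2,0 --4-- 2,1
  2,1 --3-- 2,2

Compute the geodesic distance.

Shortest path: 2,0 → 1,0 → 1,1 → 0,1, total weight = 11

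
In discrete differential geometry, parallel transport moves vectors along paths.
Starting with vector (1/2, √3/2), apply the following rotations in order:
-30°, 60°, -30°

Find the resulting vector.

Total rotation: (-30°) + 60° + (-30°) = 0°. Final vector: (0.5000, 0.8660)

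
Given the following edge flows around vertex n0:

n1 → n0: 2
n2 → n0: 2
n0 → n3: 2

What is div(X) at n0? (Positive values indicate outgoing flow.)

Divergence = sum of outgoing flows = (-2) + (-2) + 2 = -2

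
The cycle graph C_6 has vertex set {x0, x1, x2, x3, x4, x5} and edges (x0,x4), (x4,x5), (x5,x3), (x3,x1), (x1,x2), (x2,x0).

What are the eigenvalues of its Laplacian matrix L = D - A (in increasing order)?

The cycle graph C_n has Laplacian eigenvalues λ_k = 2 − 2cos(2πk/n), k = 0, 1, …, n−1. Here n = 6:
k=0: 2 − 2cos(0) = 0.0; k=1: 2 − 2cos(π/3) = 1.0; k=2: 2 − 2cos(2π/3) = 3.0; k=3: 2 − 2cos(π) = 4.0; k=4: 2 − 2cos(4π/3) = 3.0; k=5: 2 − 2cos(5π/3) = 1.0.
Laplacian eigenvalues (increasing order): [0.0, 1.0, 1.0, 3.0, 3.0, 4.0]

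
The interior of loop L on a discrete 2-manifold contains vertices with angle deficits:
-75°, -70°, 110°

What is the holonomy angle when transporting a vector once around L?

Holonomy = total enclosed curvature = (-75°) + (-70°) + 110° = -35°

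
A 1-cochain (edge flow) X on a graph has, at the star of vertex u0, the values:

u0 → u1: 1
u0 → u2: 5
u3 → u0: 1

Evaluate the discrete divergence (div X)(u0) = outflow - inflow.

Divergence = sum of outgoing flows = 1 + 5 + (-1) = 5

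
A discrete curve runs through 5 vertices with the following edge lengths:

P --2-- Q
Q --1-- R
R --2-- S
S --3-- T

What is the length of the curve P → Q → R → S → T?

Arc length = 2 + 1 + 2 + 3 = 8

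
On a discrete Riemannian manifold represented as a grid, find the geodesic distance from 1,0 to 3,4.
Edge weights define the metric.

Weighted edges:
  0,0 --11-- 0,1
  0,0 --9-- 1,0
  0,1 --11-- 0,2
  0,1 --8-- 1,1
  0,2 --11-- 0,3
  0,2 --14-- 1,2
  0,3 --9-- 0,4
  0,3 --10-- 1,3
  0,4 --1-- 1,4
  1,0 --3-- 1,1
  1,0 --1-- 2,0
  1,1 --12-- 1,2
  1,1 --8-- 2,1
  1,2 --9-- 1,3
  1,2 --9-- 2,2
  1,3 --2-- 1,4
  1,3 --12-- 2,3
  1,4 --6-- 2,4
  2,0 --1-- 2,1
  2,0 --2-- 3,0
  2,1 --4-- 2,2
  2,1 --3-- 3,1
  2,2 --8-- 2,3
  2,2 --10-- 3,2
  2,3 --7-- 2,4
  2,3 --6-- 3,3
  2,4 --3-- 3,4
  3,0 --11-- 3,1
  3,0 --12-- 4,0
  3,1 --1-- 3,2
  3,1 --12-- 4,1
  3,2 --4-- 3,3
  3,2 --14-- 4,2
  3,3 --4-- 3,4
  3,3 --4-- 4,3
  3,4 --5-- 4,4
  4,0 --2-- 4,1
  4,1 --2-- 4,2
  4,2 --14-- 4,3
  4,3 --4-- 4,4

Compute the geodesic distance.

Shortest path: 1,0 → 2,0 → 2,1 → 3,1 → 3,2 → 3,3 → 3,4, total weight = 14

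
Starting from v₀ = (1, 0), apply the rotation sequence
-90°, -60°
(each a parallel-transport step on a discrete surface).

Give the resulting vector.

Total rotation: (-90°) + (-60°) = -150°. Final vector: (-0.8660, -0.5000)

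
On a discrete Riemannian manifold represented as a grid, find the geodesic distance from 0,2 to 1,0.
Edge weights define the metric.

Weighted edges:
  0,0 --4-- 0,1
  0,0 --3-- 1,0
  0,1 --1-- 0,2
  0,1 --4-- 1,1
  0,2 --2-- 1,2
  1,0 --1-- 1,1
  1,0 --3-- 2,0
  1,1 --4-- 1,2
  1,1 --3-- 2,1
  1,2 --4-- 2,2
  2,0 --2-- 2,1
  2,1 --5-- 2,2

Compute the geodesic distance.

Shortest path: 0,2 → 0,1 → 1,1 → 1,0, total weight = 6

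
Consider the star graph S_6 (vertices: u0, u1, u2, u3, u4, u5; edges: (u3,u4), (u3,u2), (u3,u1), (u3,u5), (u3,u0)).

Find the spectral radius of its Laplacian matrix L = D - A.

The star S_6 is the complete bipartite graph K_{1,5} (one hub of degree 5, 5 leaves of degree 1). The Laplacian spectrum of K_{p,q} is 0, p (multiplicity q−1), q (multiplicity p−1), p+q. With p = 1, q = 5: 0 once, 1 with multiplicity 4, and 6 once. (Check: trace L = sum of degrees = 10 = 4·1 + 6.)
Laplacian eigenvalues: [0.0, 1.0, 1.0, 1.0, 1.0, 6.0]. Largest eigenvalue (spectral radius) = 6.0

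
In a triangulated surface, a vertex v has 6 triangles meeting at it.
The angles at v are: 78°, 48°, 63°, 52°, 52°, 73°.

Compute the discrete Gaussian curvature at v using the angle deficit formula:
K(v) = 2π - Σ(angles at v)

Sum of angles = 366°. K = 360° - 366° = -6° = -π/30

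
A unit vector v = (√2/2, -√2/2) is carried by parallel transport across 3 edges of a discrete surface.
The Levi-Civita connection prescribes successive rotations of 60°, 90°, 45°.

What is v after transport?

Total rotation: 60° + 90° + 45° = 195° ≡ -165° (mod 360°). Final vector: (-0.8660, 0.5000)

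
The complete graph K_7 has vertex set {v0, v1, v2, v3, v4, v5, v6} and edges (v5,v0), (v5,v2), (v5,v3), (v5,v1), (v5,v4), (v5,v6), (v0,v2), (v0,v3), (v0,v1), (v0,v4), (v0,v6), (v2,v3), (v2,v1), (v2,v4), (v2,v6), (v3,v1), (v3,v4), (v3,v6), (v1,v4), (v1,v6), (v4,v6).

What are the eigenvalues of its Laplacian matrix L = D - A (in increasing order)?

For the complete graph K_n, L = nI − J (J = all-ones matrix). J has eigenvalues n (once, eigenvector 𝟙) and 0 (multiplicity n−1), so L has eigenvalues 0 (once) and n (multiplicity n−1). Here n = 7: eigenvalue 0 once and 7 with multiplicity 6.
Laplacian eigenvalues (increasing order): [0.0, 7.0, 7.0, 7.0, 7.0, 7.0, 7.0]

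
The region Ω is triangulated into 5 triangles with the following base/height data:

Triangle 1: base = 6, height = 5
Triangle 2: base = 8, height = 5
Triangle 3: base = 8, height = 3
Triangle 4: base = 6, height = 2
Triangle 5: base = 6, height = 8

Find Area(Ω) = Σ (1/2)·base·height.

(1/2)×6×5 + (1/2)×8×5 + (1/2)×8×3 + (1/2)×6×2 + (1/2)×6×8 = 77.0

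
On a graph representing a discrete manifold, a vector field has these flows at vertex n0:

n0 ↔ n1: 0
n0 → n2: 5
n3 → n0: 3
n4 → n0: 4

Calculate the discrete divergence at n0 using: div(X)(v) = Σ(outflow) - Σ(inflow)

Divergence = sum of outgoing flows = 0 + 5 + (-3) + (-4) = -2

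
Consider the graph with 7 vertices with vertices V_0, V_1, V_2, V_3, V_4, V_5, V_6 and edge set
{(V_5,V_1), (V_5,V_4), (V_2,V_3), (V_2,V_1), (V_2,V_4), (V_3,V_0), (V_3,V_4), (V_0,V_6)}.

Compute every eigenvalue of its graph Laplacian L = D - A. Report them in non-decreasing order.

Degrees: deg(V_0) = 2, deg(V_1) = 2, deg(V_2) = 3, deg(V_3) = 3, deg(V_4) = 3, deg(V_5) = 2, deg(V_6) = 1.
L = D − A with rows/columns ordered (V_0, V_1, V_2, V_3, V_4, V_5, V_6):
  [ 2,  0,  0, -1,  0,  0, -1]
  [ 0,  2, -1,  0,  0, -1,  0]
  [ 0, -1,  3, -1, -1,  0,  0]
  [-1,  0, -1,  3, -1,  0,  0]
  [ 0,  0, -1, -1,  3, -1,  0]
  [ 0, -1,  0,  0, -1,  2,  0]
  [-1,  0,  0,  0,  0,  0,  1]
Characteristic polynomial: det(λI − L) = λ(λ² − 3λ + 1)(λ² − 6λ + 7)(λ² − 7λ + 11).
Roots: λ = 0; (λ² − 3λ + 1) = 0 ⇒ λ = (3 ± √5)/2 ≈ 0.382, 2.618; (λ² − 6λ + 7) = 0 ⇒ λ = 3 ± √2 ≈ 1.5858, 4.4142; (λ² − 7λ + 11) = 0 ⇒ λ = (7 ± √5)/2 ≈ 2.382, 4.618.
(Check: the roots sum (with multiplicity) to 16, matching trace L = Σdeg = 2·8 = 16.)
Laplacian eigenvalues (increasing order): [0.0, 0.382, 1.5858, 2.382, 2.618, 4.4142, 4.618]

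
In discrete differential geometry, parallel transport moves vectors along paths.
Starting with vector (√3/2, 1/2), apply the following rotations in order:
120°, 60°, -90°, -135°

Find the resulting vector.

Total rotation: 120° + 60° + (-90°) + (-135°) = -45°. Final vector: (0.9659, -0.2588)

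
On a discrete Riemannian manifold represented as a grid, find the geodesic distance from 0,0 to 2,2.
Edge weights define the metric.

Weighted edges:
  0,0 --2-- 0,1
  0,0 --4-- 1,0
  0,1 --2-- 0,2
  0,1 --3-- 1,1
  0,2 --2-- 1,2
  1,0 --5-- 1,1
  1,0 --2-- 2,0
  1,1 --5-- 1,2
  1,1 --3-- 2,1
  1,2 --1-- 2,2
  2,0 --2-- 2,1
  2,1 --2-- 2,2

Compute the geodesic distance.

Shortest path: 0,0 → 0,1 → 0,2 → 1,2 → 2,2, total weight = 7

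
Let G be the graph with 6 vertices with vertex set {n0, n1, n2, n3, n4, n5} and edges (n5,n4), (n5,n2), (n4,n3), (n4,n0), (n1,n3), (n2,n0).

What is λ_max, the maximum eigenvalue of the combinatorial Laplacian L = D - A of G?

Degrees: deg(n0) = 2, deg(n1) = 1, deg(n2) = 2, deg(n3) = 2, deg(n4) = 3, deg(n5) = 2.
L = D − A with rows/columns ordered (n0, n1, n2, n3, n4, n5):
  [ 2,  0, -1,  0, -1,  0]
  [ 0,  1,  0, -1,  0,  0]
  [-1,  0,  2,  0,  0, -1]
  [ 0, -1,  0,  2, -1,  0]
  [-1,  0,  0, -1,  3, -1]
  [ 0,  0, -1,  0, -1,  2]
Characteristic polynomial: det(λI − L) = λ(λ² − 5λ + 2)(λ − 2)²(λ − 3).
Roots: λ = 0; (λ² − 5λ + 2) = 0 ⇒ λ = (5 ± √17)/2 ≈ 0.4384, 4.5616; (λ − 2) = 0 ⇒ λ = 2 (multiplicity 2); (λ − 3) = 0 ⇒ λ = 3.
(Check: the roots sum (with multiplicity) to 12, matching trace L = Σdeg = 2·6 = 12.)
Laplacian eigenvalues: [0.0, 0.4384, 2.0, 2.0, 3.0, 4.5616]. Largest eigenvalue (spectral radius) = 4.5616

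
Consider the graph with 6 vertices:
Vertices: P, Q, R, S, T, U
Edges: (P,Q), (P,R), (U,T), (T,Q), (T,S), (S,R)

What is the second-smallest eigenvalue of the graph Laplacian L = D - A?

Degrees: deg(P) = 2, deg(Q) = 2, deg(R) = 2, deg(S) = 2, deg(T) = 3, deg(U) = 1.
L = D − A with rows/columns ordered (P, Q, R, S, T, U):
  [ 2, -1, -1,  0,  0,  0]
  [-1,  2,  0,  0, -1,  0]
  [-1,  0,  2, -1,  0,  0]
  [ 0,  0, -1,  2, -1,  0]
  [ 0, -1,  0, -1,  3, -1]
  [ 0,  0,  0,  0, -1,  1]
Characteristic polynomial: det(λI − L) = λ(λ² − 5λ + 3)(λ² − 5λ + 5)(λ − 2).
Roots: λ = 0; (λ² − 5λ + 3) = 0 ⇒ λ = (5 ± √13)/2 ≈ 0.6972, 4.3028; (λ² − 5λ + 5) = 0 ⇒ λ = (5 ± √5)/2 ≈ 1.382, 3.618; (λ − 2) = 0 ⇒ λ = 2.
(Check: the roots sum (with multiplicity) to 12, matching trace L = Σdeg = 2·6 = 12.)
Laplacian eigenvalues: [0.0, 0.6972, 1.382, 2.0, 3.618, 4.3028]. Algebraic connectivity (smallest non-zero eigenvalue) = 0.6972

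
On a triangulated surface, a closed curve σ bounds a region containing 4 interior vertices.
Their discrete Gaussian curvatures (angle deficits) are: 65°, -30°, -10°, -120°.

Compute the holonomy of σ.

Holonomy = total enclosed curvature = 65° + (-30°) + (-10°) + (-120°) = -95°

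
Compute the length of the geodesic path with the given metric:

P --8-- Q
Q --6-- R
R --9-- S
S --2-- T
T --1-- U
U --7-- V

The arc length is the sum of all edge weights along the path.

Arc length = 8 + 6 + 9 + 2 + 1 + 7 = 33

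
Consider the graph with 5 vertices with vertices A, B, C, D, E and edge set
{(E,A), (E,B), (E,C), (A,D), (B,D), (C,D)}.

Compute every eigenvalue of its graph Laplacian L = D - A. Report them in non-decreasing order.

Degrees: deg(A) = 2, deg(B) = 2, deg(C) = 2, deg(D) = 3, deg(E) = 3.
L = D − A with rows/columns ordered (A, B, C, D, E):
  [ 2,  0,  0, -1, -1]
  [ 0,  2,  0, -1, -1]
  [ 0,  0,  2, -1, -1]
  [-1, -1, -1,  3,  0]
  [-1, -1, -1,  0,  3]
Characteristic polynomial: det(λI − L) = λ(λ − 2)²(λ − 3)(λ − 5).
Roots: λ = 0; (λ − 2) = 0 ⇒ λ = 2 (multiplicity 2); (λ − 3) = 0 ⇒ λ = 3; (λ − 5) = 0 ⇒ λ = 5.
(Check: the roots sum (with multiplicity) to 12, matching trace L = Σdeg = 2·6 = 12.)
Laplacian eigenvalues (increasing order): [0.0, 2.0, 2.0, 3.0, 5.0]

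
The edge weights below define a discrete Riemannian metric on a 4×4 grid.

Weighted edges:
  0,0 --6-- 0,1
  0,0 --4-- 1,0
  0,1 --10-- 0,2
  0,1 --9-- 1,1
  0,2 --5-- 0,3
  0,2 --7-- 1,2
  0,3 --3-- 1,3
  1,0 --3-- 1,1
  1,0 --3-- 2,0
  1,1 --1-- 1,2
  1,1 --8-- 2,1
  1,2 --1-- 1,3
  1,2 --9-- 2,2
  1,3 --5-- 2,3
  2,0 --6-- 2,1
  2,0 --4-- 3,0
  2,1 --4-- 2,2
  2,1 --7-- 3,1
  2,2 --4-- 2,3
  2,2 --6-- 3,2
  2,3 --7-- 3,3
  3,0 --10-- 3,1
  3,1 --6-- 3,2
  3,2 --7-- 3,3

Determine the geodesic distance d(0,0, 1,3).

Shortest path: 0,0 → 1,0 → 1,1 → 1,2 → 1,3, total weight = 9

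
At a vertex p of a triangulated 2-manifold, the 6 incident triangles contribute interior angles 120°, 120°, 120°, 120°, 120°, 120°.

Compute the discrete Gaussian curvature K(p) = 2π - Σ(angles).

Sum of angles = 720°. K = 360° - 720° = -360°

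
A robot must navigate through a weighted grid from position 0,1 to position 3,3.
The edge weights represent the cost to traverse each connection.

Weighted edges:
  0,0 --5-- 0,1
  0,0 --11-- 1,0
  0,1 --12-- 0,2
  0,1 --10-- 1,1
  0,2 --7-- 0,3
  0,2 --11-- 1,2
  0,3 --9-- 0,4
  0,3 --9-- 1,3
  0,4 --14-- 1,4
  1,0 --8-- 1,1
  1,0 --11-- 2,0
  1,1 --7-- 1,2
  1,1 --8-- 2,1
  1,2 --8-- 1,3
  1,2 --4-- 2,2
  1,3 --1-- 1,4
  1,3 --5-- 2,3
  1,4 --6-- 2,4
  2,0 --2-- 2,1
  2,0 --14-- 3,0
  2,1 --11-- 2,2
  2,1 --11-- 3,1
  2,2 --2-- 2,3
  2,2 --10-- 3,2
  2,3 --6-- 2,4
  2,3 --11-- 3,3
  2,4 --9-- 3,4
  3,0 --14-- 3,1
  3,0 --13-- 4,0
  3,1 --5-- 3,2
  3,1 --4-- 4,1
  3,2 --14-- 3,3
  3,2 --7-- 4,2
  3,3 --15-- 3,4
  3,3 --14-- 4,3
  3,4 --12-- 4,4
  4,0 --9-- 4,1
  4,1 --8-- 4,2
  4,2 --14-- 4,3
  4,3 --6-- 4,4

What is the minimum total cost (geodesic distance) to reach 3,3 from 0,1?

Shortest path: 0,1 → 1,1 → 1,2 → 2,2 → 2,3 → 3,3, total weight = 34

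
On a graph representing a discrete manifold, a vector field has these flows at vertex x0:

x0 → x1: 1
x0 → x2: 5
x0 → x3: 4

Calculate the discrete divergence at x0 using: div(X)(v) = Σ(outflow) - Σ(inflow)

Divergence = sum of outgoing flows = 1 + 5 + 4 = 10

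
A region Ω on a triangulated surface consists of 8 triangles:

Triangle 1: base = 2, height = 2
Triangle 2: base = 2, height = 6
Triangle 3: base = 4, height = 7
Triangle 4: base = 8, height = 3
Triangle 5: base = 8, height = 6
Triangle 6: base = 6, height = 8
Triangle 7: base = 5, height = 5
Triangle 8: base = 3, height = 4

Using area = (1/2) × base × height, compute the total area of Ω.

(1/2)×2×2 + (1/2)×2×6 + (1/2)×4×7 + (1/2)×8×3 + (1/2)×8×6 + (1/2)×6×8 + (1/2)×5×5 + (1/2)×3×4 = 100.5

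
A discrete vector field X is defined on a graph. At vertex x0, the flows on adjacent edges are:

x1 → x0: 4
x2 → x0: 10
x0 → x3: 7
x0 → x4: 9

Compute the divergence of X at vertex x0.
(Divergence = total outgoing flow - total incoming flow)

Divergence = sum of outgoing flows = (-4) + (-10) + 7 + 9 = 2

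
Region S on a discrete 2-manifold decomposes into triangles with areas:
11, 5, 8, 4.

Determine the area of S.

11 + 5 + 8 + 4 = 28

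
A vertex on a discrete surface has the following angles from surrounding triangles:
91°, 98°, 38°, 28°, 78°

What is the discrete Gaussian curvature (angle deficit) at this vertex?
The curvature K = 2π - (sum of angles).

Sum of angles = 333°. K = 360° - 333° = 27° = 3π/20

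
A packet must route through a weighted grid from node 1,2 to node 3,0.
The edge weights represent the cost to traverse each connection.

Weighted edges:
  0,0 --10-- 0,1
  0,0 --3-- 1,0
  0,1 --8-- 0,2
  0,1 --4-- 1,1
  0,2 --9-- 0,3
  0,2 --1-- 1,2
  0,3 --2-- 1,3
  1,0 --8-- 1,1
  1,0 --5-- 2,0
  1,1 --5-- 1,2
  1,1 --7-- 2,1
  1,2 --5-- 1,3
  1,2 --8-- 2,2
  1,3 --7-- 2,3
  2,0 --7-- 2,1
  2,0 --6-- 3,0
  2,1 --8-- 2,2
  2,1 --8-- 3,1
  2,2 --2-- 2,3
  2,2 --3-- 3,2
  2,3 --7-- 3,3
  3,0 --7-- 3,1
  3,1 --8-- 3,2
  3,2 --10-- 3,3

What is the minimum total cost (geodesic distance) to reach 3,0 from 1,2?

Shortest path: 1,2 → 1,1 → 1,0 → 2,0 → 3,0, total weight = 24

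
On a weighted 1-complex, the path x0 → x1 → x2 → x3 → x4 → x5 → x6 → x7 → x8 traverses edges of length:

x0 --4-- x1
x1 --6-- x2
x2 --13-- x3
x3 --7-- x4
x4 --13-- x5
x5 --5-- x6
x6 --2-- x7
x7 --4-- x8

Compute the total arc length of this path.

Arc length = 4 + 6 + 13 + 7 + 13 + 5 + 2 + 4 = 54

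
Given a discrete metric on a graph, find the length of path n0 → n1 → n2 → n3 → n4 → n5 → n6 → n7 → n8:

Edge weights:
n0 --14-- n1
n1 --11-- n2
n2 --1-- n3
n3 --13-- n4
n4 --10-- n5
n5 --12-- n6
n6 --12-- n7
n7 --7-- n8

Arc length = 14 + 11 + 1 + 13 + 10 + 12 + 12 + 7 = 80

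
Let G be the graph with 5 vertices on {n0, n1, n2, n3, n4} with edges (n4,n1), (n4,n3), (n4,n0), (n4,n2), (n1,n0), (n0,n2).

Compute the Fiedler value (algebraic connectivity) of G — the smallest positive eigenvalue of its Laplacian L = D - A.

Degrees: deg(n0) = 3, deg(n1) = 2, deg(n2) = 2, deg(n3) = 1, deg(n4) = 4.
L = D − A with rows/columns ordered (n0, n1, n2, n3, n4):
  [ 3, -1, -1,  0, -1]
  [-1,  2,  0,  0, -1]
  [-1,  0,  2,  0, -1]
  [ 0,  0,  0,  1, -1]
  [-1, -1, -1, -1,  4]
Characteristic polynomial: det(λI − L) = λ(λ − 1)(λ − 2)(λ − 4)(λ − 5).
Roots: λ = 0; (λ − 1) = 0 ⇒ λ = 1; (λ − 2) = 0 ⇒ λ = 2; (λ − 4) = 0 ⇒ λ = 4; (λ − 5) = 0 ⇒ λ = 5.
(Check: the roots sum (with multiplicity) to 12, matching trace L = Σdeg = 2·6 = 12.)
Laplacian eigenvalues: [0.0, 1.0, 2.0, 4.0, 5.0]. Algebraic connectivity (smallest non-zero eigenvalue) = 1.0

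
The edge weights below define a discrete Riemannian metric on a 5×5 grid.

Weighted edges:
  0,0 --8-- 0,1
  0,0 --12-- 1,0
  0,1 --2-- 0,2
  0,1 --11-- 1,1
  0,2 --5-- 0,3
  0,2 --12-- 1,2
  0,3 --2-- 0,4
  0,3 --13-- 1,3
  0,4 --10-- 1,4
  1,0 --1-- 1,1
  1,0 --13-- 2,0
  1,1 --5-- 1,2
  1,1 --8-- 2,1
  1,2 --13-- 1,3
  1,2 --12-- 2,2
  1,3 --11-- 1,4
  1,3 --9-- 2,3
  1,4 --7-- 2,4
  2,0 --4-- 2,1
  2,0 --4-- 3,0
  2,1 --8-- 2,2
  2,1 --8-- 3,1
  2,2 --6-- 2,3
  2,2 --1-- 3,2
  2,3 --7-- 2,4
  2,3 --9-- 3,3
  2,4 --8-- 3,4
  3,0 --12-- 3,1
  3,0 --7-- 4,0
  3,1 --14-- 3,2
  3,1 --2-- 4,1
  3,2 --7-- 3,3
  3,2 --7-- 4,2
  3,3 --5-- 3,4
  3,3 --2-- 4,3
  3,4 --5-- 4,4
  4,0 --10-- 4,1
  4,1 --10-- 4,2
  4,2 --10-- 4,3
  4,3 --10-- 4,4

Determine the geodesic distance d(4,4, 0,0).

Shortest path: 4,4 → 3,4 → 3,3 → 3,2 → 2,2 → 2,1 → 1,1 → 1,0 → 0,0, total weight = 47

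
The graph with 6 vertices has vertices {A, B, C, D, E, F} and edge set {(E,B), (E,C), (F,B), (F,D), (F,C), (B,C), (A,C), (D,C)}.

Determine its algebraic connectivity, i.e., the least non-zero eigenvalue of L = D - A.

Degrees: deg(A) = 1, deg(B) = 3, deg(C) = 5, deg(D) = 2, deg(E) = 2, deg(F) = 3.
L = D − A with rows/columns ordered (A, B, C, D, E, F):
  [ 1,  0, -1,  0,  0,  0]
  [ 0,  3, -1,  0, -1, -1]
  [-1, -1,  5, -1, -1, -1]
  [ 0,  0, -1,  2,  0, -1]
  [ 0, -1, -1,  0,  2,  0]
  [ 0, -1, -1, -1,  0,  3]
Characteristic polynomial: det(λI − L) = λ(λ − 1)(λ² − 6λ + 7)(λ − 3)(λ − 6).
Roots: λ = 0; (λ − 1) = 0 ⇒ λ = 1; (λ² − 6λ + 7) = 0 ⇒ λ = 3 ± √2 ≈ 1.5858, 4.4142; (λ − 3) = 0 ⇒ λ = 3; (λ − 6) = 0 ⇒ λ = 6.
(Check: the roots sum (with multiplicity) to 16, matching trace L = Σdeg = 2·8 = 16.)
Laplacian eigenvalues: [0.0, 1.0, 1.5858, 3.0, 4.4142, 6.0]. Algebraic connectivity (smallest non-zero eigenvalue) = 1.0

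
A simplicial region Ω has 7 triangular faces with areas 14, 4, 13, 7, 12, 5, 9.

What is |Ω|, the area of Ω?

14 + 4 + 13 + 7 + 12 + 5 + 9 = 64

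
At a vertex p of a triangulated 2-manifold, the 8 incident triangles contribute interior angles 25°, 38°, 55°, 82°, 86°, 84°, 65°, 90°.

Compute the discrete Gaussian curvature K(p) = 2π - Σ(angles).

Sum of angles = 525°. K = 360° - 525° = -165° = -11π/12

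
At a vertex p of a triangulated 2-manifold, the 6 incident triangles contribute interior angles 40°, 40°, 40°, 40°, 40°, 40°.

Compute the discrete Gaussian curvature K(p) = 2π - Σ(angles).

Sum of angles = 240°. K = 360° - 240° = 120°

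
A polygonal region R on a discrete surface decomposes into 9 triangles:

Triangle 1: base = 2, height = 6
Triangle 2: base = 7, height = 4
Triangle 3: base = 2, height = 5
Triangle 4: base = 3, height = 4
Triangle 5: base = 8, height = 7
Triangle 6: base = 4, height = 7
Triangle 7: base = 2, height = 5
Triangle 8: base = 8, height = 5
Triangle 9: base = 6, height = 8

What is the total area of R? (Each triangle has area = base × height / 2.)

(1/2)×2×6 + (1/2)×7×4 + (1/2)×2×5 + (1/2)×3×4 + (1/2)×8×7 + (1/2)×4×7 + (1/2)×2×5 + (1/2)×8×5 + (1/2)×6×8 = 122.0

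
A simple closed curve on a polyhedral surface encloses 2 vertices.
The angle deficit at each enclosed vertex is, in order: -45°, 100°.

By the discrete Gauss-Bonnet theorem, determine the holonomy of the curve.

Holonomy = total enclosed curvature = (-45°) + 100° = 55°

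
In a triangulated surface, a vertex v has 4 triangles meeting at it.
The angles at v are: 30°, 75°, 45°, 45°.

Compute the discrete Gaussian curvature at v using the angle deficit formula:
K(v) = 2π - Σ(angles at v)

Sum of angles = 195°. K = 360° - 195° = 165° = 11π/12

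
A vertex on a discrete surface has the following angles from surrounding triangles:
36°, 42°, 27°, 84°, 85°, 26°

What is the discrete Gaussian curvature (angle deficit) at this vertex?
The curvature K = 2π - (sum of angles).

Sum of angles = 300°. K = 360° - 300° = 60° = π/3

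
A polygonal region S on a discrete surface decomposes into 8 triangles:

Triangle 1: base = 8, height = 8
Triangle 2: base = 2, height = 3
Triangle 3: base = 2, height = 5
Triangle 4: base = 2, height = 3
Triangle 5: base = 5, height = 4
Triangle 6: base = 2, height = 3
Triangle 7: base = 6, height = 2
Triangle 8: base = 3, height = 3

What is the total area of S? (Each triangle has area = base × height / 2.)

(1/2)×8×8 + (1/2)×2×3 + (1/2)×2×5 + (1/2)×2×3 + (1/2)×5×4 + (1/2)×2×3 + (1/2)×6×2 + (1/2)×3×3 = 66.5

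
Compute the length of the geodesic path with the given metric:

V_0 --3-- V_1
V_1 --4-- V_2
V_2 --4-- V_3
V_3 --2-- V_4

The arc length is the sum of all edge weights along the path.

Arc length = 3 + 4 + 4 + 2 = 13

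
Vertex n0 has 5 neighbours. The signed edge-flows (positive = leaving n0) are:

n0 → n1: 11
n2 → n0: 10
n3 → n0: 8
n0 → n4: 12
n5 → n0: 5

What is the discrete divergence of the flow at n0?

Divergence = sum of outgoing flows = 11 + (-10) + (-8) + 12 + (-5) = 0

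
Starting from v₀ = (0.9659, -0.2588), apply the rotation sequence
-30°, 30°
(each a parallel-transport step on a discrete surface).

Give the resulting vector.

Total rotation: (-30°) + 30° = 0°. Final vector: (0.9659, -0.2588)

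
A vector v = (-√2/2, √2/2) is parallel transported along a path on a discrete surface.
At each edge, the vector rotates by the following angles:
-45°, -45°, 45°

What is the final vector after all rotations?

Total rotation: (-45°) + (-45°) + 45° = -45°. Final vector: (0, 1)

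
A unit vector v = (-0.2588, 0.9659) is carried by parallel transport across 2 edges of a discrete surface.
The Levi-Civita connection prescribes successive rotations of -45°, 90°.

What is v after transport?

Total rotation: (-45°) + 90° = 45°. Final vector: (-0.8660, 0.5000)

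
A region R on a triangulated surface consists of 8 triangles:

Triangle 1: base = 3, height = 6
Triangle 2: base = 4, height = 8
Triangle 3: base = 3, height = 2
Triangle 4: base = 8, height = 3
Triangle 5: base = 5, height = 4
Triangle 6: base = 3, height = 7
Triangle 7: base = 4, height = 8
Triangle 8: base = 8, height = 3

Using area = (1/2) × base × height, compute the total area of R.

(1/2)×3×6 + (1/2)×4×8 + (1/2)×3×2 + (1/2)×8×3 + (1/2)×5×4 + (1/2)×3×7 + (1/2)×4×8 + (1/2)×8×3 = 88.5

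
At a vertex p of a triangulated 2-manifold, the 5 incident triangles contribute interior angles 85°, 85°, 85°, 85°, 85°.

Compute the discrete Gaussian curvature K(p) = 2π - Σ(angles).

Sum of angles = 425°. K = 360° - 425° = -65° = -13π/36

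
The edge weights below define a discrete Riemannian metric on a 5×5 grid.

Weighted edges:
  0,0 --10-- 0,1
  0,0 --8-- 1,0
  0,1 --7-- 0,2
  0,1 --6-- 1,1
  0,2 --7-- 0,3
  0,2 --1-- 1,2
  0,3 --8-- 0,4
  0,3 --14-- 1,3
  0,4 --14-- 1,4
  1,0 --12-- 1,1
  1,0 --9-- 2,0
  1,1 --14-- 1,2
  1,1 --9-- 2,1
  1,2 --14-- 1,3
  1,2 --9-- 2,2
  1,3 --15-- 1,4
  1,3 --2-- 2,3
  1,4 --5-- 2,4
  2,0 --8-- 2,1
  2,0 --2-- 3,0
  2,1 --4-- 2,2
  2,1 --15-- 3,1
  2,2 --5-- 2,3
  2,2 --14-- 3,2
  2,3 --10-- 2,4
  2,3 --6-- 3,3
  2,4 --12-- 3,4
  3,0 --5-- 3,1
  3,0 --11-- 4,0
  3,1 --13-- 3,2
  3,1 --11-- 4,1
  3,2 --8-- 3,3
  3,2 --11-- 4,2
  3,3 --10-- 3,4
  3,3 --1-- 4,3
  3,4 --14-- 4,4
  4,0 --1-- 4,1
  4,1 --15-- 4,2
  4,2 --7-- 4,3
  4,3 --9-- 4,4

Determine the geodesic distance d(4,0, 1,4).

Shortest path: 4,0 → 4,1 → 4,2 → 4,3 → 3,3 → 2,3 → 2,4 → 1,4, total weight = 45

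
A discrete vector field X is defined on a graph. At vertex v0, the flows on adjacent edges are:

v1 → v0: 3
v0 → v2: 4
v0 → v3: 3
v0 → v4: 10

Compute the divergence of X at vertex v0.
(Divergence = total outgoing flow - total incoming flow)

Divergence = sum of outgoing flows = (-3) + 4 + 3 + 10 = 14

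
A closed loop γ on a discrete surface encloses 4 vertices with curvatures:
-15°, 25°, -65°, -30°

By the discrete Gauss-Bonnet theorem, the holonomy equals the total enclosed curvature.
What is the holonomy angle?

Holonomy = total enclosed curvature = (-15°) + 25° + (-65°) + (-30°) = -85°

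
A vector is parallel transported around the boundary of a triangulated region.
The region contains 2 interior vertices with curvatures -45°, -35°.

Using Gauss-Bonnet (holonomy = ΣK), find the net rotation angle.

Holonomy = total enclosed curvature = (-45°) + (-35°) = -80°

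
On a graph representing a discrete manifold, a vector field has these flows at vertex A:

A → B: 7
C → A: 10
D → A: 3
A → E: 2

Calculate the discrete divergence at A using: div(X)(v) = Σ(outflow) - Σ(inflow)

Divergence = sum of outgoing flows = 7 + (-10) + (-3) + 2 = -4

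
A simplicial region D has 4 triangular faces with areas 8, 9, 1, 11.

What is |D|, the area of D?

8 + 9 + 1 + 11 = 29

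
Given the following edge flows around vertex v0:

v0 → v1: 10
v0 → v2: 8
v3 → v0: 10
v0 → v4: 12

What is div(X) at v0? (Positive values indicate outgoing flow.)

Divergence = sum of outgoing flows = 10 + 8 + (-10) + 12 = 20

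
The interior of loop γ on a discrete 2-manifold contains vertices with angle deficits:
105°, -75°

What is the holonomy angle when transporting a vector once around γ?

Holonomy = total enclosed curvature = 105° + (-75°) = 30°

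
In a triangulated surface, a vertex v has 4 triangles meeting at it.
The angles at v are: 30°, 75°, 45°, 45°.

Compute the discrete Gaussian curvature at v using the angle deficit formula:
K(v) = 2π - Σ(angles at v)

Sum of angles = 195°. K = 360° - 195° = 165° = 11π/12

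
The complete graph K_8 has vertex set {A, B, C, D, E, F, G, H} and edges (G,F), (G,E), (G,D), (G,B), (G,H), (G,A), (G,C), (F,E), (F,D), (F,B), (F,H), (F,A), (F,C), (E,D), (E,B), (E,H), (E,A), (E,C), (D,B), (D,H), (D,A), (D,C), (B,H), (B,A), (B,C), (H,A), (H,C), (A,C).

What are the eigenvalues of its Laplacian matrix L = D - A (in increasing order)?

For the complete graph K_n, L = nI − J (J = all-ones matrix). J has eigenvalues n (once, eigenvector 𝟙) and 0 (multiplicity n−1), so L has eigenvalues 0 (once) and n (multiplicity n−1). Here n = 8: eigenvalue 0 once and 8 with multiplicity 7.
Laplacian eigenvalues (increasing order): [0.0, 8.0, 8.0, 8.0, 8.0, 8.0, 8.0, 8.0]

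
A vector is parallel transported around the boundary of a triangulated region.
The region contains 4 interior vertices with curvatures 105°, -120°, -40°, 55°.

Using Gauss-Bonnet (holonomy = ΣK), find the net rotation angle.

Holonomy = total enclosed curvature = 105° + (-120°) + (-40°) + 55° = 0°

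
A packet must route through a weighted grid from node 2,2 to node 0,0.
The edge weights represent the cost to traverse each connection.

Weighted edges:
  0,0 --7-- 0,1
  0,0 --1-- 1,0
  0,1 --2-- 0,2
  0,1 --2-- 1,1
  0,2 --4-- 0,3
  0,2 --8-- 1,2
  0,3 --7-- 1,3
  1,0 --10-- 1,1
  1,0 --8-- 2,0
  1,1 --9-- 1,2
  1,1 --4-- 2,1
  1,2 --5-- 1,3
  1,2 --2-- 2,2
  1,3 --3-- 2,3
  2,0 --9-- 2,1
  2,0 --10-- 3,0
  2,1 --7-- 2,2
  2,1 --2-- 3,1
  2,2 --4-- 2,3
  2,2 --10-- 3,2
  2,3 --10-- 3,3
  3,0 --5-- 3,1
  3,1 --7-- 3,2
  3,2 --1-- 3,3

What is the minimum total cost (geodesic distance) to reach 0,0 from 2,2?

Shortest path: 2,2 → 1,2 → 0,2 → 0,1 → 0,0, total weight = 19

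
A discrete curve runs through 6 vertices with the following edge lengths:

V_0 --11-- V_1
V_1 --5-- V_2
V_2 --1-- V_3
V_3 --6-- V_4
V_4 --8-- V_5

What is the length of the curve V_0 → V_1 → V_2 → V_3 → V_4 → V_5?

Arc length = 11 + 5 + 1 + 6 + 8 = 31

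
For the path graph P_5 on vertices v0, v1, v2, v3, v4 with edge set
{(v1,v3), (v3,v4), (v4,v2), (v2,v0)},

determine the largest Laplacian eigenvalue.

The path graph P_n has Laplacian eigenvalues λ_k = 2 − 2cos(kπ/n), k = 0, 1, …, n−1. Here n = 5:
k=0: 2 − 2cos(0) = 0.0; k=1: 2 − 2cos(π/5) = 0.382; k=2: 2 − 2cos(2π/5) = 1.382; k=3: 2 − 2cos(3π/5) = 2.618; k=4: 2 − 2cos(4π/5) = 3.618.
Laplacian eigenvalues: [0.0, 0.382, 1.382, 2.618, 3.618]. Largest eigenvalue (spectral radius) = 3.618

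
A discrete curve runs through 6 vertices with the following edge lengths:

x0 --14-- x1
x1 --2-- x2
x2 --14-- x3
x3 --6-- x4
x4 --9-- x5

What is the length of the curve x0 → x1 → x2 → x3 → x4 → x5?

Arc length = 14 + 2 + 14 + 6 + 9 = 45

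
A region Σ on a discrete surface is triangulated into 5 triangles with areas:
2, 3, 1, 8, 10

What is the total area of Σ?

2 + 3 + 1 + 8 + 10 = 24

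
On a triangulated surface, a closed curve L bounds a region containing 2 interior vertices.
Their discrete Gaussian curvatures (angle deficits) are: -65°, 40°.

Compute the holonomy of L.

Holonomy = total enclosed curvature = (-65°) + 40° = -25°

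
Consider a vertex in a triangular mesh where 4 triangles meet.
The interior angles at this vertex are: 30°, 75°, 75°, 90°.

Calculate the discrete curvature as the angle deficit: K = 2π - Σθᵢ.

Sum of angles = 270°. K = 360° - 270° = 90° = π/2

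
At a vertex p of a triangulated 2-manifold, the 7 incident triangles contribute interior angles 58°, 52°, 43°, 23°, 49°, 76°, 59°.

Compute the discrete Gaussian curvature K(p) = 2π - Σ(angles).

Sum of angles = 360°. K = 360° - 360° = 0° = 0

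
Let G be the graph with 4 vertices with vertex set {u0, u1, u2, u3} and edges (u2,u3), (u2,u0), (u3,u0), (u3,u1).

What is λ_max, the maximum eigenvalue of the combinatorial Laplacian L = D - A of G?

Degrees: deg(u0) = 2, deg(u1) = 1, deg(u2) = 2, deg(u3) = 3.
L = D − A with rows/columns ordered (u0, u1, u2, u3):
  [ 2,  0, -1, -1]
  [ 0,  1,  0, -1]
  [-1,  0,  2, -1]
  [-1, -1, -1,  3]
Characteristic polynomial: det(λI − L) = λ(λ − 1)(λ − 3)(λ − 4).
Roots: λ = 0; (λ − 1) = 0 ⇒ λ = 1; (λ − 3) = 0 ⇒ λ = 3; (λ − 4) = 0 ⇒ λ = 4.
(Check: the roots sum (with multiplicity) to 8, matching trace L = Σdeg = 2·4 = 8.)
Laplacian eigenvalues: [0.0, 1.0, 3.0, 4.0]. Largest eigenvalue (spectral radius) = 4.0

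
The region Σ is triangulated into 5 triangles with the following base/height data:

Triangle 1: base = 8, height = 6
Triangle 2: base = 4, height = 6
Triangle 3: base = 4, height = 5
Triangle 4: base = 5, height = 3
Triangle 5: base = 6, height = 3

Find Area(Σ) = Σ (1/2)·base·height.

(1/2)×8×6 + (1/2)×4×6 + (1/2)×4×5 + (1/2)×5×3 + (1/2)×6×3 = 62.5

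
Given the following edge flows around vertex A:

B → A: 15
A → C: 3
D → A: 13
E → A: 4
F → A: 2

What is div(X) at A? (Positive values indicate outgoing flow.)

Divergence = sum of outgoing flows = (-15) + 3 + (-13) + (-4) + (-2) = -31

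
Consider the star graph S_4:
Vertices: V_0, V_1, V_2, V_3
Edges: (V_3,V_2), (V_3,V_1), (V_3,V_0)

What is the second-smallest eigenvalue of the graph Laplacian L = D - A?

The star S_4 is the complete bipartite graph K_{1,3} (one hub of degree 3, 3 leaves of degree 1). The Laplacian spectrum of K_{p,q} is 0, p (multiplicity q−1), q (multiplicity p−1), p+q. With p = 1, q = 3: 0 once, 1 with multiplicity 2, and 4 once. (Check: trace L = sum of degrees = 6 = 2·1 + 4.)
Laplacian eigenvalues: [0.0, 1.0, 1.0, 4.0]. Algebraic connectivity (smallest non-zero eigenvalue) = 1.0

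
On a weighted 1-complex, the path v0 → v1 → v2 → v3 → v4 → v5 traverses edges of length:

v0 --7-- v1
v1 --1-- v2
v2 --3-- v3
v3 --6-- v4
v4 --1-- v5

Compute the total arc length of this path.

Arc length = 7 + 1 + 3 + 6 + 1 = 18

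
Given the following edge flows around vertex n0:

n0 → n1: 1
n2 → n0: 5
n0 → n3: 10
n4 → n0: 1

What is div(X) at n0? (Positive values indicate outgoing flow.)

Divergence = sum of outgoing flows = 1 + (-5) + 10 + (-1) = 5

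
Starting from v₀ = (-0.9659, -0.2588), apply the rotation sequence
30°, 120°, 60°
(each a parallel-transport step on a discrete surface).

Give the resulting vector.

Total rotation: 30° + 120° + 60° = 210° ≡ -150° (mod 360°). Final vector: (0.7071, 0.7071)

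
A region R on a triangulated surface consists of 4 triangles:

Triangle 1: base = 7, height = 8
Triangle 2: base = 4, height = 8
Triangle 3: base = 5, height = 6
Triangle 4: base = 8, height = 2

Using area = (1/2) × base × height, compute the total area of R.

(1/2)×7×8 + (1/2)×4×8 + (1/2)×5×6 + (1/2)×8×2 = 67.0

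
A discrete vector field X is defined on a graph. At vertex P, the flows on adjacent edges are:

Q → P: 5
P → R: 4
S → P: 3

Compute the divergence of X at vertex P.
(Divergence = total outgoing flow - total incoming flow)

Divergence = sum of outgoing flows = (-5) + 4 + (-3) = -4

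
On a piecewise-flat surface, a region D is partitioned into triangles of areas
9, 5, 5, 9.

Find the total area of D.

9 + 5 + 5 + 9 = 28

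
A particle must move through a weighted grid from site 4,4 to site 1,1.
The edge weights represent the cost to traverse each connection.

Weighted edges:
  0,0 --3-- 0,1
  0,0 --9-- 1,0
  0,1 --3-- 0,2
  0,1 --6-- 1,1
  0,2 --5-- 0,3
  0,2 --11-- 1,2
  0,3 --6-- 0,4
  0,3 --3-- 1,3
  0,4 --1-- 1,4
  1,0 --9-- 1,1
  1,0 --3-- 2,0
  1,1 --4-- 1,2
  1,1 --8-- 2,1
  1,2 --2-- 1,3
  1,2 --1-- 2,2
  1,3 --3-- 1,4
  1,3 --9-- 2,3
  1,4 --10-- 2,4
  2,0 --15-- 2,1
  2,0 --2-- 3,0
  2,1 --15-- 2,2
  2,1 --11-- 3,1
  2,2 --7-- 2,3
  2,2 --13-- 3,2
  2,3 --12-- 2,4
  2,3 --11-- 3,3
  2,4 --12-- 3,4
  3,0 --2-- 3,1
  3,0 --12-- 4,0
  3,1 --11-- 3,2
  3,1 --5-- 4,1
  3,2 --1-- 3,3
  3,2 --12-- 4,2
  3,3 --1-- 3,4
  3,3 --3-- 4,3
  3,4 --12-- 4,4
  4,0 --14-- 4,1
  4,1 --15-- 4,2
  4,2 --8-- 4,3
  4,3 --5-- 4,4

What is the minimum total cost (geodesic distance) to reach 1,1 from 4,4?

Shortest path: 4,4 → 4,3 → 3,3 → 3,2 → 2,2 → 1,2 → 1,1, total weight = 27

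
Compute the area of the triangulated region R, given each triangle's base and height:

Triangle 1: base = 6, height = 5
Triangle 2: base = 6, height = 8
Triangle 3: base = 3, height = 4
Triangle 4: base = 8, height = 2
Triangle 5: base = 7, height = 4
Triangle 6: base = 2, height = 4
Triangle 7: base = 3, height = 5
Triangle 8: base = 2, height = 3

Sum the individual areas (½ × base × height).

(1/2)×6×5 + (1/2)×6×8 + (1/2)×3×4 + (1/2)×8×2 + (1/2)×7×4 + (1/2)×2×4 + (1/2)×3×5 + (1/2)×2×3 = 81.5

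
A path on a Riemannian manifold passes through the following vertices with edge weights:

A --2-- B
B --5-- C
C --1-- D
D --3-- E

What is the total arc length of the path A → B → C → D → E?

Arc length = 2 + 5 + 1 + 3 = 11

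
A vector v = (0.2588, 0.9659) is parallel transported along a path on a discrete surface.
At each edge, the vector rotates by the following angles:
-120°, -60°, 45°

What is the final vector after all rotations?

Total rotation: (-120°) + (-60°) + 45° = -135°. Final vector: (0.5000, -0.8660)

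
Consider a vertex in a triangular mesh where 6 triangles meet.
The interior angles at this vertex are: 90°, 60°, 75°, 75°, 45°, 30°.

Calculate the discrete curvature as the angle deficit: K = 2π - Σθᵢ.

Sum of angles = 375°. K = 360° - 375° = -15° = -π/12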